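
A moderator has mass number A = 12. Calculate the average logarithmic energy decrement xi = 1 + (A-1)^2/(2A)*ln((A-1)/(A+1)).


xi = 1 + (A-1)^2/(2A) * ln((A-1)/(A+1))
xi = 1 + (12-1)^2/(2*12) * ln((12-1)/(12 +1))
xi = 0.15777

0.15777


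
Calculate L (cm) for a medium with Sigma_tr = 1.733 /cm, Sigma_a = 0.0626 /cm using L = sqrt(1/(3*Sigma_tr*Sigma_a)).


D = 1 / (3 * Sigma_tr) = 1 / (3 * 1.733) = 0.1923447 cm
L = sqrt(D / Sigma_a)
L = sqrt(0.1923447 / 0.0626)
L = 1.7529 cm

1.7529


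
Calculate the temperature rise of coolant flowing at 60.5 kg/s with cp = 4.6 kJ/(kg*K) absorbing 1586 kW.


dT = Q / (m_dot * cp)
dT = 1586 / (60.5 * 4.6)
dT = 5.6989 C

5.6989


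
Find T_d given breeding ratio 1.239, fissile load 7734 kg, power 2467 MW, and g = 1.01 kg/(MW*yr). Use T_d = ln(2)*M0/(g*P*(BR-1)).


Breeding gain G = BR - 1 = 1.239 - 1 = 0.239
Fissile production rate = g * P * G = 1.01 * 2467 * 0.239 = 595.50913 kg/yr
T_d = ln(2) * M0 / (g * P * G)
T_d = ln(2) * 7734 / 595.50913 = 9.0020 yr

9.0020


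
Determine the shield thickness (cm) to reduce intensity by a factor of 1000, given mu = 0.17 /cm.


x = ln(factor) / mu
x = ln(1000) / 0.17
x = 40.634 cm

40.634


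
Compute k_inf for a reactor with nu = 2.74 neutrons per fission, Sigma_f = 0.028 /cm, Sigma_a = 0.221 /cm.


k_inf = nu * Sigma_f / Sigma_a
k_inf = 2.74 * 0.028 / 0.221
k_inf = 0.34715

0.34715


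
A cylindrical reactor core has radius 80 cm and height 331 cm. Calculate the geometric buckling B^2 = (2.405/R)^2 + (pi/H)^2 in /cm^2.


B^2 = (2.405/R)^2 + (pi/H)^2
B^2 = (2.405/80)^2 + (pi/331)^2
B^2 = 9.9384e-04 /cm^2

9.9384e-04


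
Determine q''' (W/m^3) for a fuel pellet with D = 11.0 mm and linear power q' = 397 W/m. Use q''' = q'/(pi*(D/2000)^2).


r = D / 2 / 1000 = 11.0 / 2 / 1000 = 0.0055 m
q''' = q' / (pi * r^2)
q''' = 397 / (pi * 0.0055^2)
q''' = 4.1775e+06 W/m^3

4.1775e+06


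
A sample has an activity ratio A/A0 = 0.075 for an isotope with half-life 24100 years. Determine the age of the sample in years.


lambda = ln(2) / t_half = ln(2) / 24100 = 2.876129e-05 /yr
t = -ln(A/A0) / lambda
t = -ln(0.075) / 2.876129e-05
t = 90061 yr

90061


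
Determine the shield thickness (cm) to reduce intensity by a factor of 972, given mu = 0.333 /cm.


x = ln(factor) / mu
x = ln(972) / 0.333
x = 20.659 cm

20.659


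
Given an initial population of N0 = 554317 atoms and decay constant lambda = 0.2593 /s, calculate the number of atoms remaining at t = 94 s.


N = N0 * exp(-lambda * t)
N = 554317 * exp(-0.2593 * 94)
N = 1.4394e-05

1.4394e-05


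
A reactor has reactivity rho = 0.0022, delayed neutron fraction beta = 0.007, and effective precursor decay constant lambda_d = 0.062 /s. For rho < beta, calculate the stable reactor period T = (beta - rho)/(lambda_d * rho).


T = (beta - rho) / (lambda_d * rho)
T = (0.007 - 0.0022) / (0.062 * 0.0022)
T = 35.191 s

35.191


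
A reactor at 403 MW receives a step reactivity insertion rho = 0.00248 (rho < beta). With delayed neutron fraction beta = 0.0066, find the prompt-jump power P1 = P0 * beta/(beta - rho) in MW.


P1/P0 = beta / (beta - rho)
P1/P0 = 0.0066 / (0.0066 - 0.00248) = 1.601942
P1 = 403 * 1.601942 = 645.58 MW

645.58


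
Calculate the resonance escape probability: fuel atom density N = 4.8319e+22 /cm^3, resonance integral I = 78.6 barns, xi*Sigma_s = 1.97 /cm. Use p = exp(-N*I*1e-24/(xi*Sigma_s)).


p = exp(-N * I * 1e-24 / (xi*Sigma_s))
p = exp(-4.8319e+22 * 78.6 * 1e-24 / 1.97)
p = 0.14546

0.14546


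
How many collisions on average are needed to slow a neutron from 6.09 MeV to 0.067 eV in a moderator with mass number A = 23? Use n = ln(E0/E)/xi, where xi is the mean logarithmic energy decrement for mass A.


xi = 1 + (A-1)^2/(2A)*ln((A-1)/(A+1)) = 0.08448899 (for A = 23)
n = ln(E0/E) / xi
n = ln(6.09e6 / 0.067) / 0.08448899
n = ln(9.089552e+07) / 0.08448899 = 216.89

216.89


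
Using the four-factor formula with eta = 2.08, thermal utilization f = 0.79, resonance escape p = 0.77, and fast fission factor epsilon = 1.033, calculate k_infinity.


k_inf = eta * f * p * epsilon
k_inf = 2.08 * 0.79 * 0.77 * 1.033
k_inf = 1.3070

1.3070


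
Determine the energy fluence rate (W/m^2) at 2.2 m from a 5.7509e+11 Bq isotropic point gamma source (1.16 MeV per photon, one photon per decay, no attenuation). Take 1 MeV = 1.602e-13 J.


psi = A * E * 1.602e-13 / (4*pi*r^2)
psi = 5.7509e+11 * 1.16 * 1.602e-13 / (4*pi*2.2^2)
psi = 0.0017571 W/m^2

0.0017571


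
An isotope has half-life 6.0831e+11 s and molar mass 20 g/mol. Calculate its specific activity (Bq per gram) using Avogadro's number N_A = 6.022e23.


lambda = ln(2) / t_half = ln(2) / 6.0831e+11 = 1.139464e-12 /s
SA = lambda * N_A / M
SA = 1.139464e-12 * 6.022e23 / 20
SA = 3.4309e+10 Bq/g

3.4309e+10


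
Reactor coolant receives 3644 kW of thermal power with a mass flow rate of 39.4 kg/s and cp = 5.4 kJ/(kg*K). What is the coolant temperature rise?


dT = Q / (m_dot * cp)
dT = 3644 / (39.4 * 5.4)
dT = 17.127 C

17.127


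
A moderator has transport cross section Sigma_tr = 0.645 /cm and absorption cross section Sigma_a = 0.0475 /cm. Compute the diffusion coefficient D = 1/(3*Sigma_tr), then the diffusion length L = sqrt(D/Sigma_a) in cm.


D = 1 / (3 * Sigma_tr) = 1 / (3 * 0.645) = 0.5167959 cm
L = sqrt(D / Sigma_a)
L = sqrt(0.5167959 / 0.0475)
L = 3.2985 cm

3.2985


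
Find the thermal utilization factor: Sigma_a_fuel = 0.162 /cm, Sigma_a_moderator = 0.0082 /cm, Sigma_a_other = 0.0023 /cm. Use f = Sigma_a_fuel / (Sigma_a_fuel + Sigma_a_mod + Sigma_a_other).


f = Sigma_a_fuel / (Sigma_a_fuel + Sigma_a_mod + Sigma_a_other)
f = 0.162 / (0.162 + 0.0082 + 0.0023)
f = 0.93913

0.93913


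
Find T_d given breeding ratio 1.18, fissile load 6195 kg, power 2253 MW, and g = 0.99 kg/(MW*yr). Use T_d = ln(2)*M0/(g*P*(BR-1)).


Breeding gain G = BR - 1 = 1.18 - 1 = 0.18
Fissile production rate = g * P * G = 0.99 * 2253 * 0.18 = 401.4846 kg/yr
T_d = ln(2) * M0 / (g * P * G)
T_d = ln(2) * 6195 / 401.4846 = 10.695 yr

10.695


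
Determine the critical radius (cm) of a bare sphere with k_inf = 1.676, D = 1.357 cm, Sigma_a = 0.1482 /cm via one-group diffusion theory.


L^2 = D / Sigma_a = 1.357 / 0.1482 = 9.156545 cm^2
B_m^2 = (k_inf - 1) / L^2 = (1.676 - 1) / 9.156545 = 0.07382697 /cm^2
For a bare sphere: B_g = pi/R, so R_c = pi / sqrt(B_m^2)
R_c = pi / sqrt(0.07382697) = 11.562 cm

11.562


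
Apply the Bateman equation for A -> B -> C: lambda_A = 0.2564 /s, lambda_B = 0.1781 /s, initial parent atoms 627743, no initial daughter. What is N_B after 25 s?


N_B(t) = lambda_A * N_A0 / (lambda_B - lambda_A) * [exp(-lambda_A*t) - exp(-lambda_B*t)]
exp(-0.2564*25) = 0.001645025; exp(-0.1781*25) = 0.01164941
N_B = 0.2564 * 627743 / (0.1781 - 0.2564) * (0.001645025 - 0.01164941)
N_B = 20565

20565


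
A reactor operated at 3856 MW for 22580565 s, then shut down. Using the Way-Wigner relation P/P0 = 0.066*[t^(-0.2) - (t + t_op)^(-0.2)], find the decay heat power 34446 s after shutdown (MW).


P/P0 = 0.066 * [t^(-0.2) - (t + t_op)^(-0.2)]
P/P0 = 0.066 * [34446^(-0.2) - (34446 + 22580565)^(-0.2)]
P/P0 = 0.066 * [0.1237577 - 0.03381588] = 0.005936160
P = 3856 * 0.005936160 = 22.890 MW

22.890


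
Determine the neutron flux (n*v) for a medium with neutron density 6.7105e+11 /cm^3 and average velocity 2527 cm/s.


phi = n * v
phi = 6.7105e+11 * 2527
phi = 1.6957e+15 /cm^2/s

1.6957e+15


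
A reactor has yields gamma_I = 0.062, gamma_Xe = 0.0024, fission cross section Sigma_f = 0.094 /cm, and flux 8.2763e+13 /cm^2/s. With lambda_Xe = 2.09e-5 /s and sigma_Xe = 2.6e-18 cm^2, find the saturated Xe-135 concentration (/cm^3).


Xe_eq = (gamma_I + gamma_Xe) * Sigma_f * phi / (lambda_Xe + sigma_Xe * phi)
Numerator = (0.062 + 0.0024) * 0.094 * 8.2763e+13 = 5.010141e+11
Denominator = 2.09e-5 + 2.6e-18 * 8.2763e+13 = 2.360838e-04
Xe_eq = 5.010141e+11 / 2.360838e-04 = 2.1222e+15 /cm^3

2.1222e+15


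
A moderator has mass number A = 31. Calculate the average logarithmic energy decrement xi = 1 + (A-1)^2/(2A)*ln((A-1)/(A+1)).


xi = 1 + (A-1)^2/(2A) * ln((A-1)/(A+1))
xi = 1 + (31-1)^2/(2*31) * ln((31-1)/(31 +1))
xi = 0.063150

0.063150


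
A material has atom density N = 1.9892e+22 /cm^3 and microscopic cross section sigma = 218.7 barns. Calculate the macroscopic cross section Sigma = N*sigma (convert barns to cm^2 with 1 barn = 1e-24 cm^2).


Sigma = N * sigma_barns * 1e-24
Sigma = 1.9892e+22 * 218.7 * 1e-24
Sigma = 4.3504 /cm

4.3504


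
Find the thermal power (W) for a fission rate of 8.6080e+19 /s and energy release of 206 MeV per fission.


P = fission_rate * E_MeV * 1.602e-13
P = 8.6080e+19 * 206 * 1.602e-13
P = 2.8407e+09 W

2.8407e+09


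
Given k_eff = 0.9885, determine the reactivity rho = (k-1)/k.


rho = (k_eff - 1) / k_eff
rho = (0.9885 - 1) / 0.9885
rho = -0.011634

-0.011634


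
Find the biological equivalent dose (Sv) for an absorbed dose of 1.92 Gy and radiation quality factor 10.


H = D * Q
H = 1.92 * 10
H = 19.200 Sv

19.200


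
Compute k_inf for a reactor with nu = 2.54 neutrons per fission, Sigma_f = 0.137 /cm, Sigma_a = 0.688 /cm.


k_inf = nu * Sigma_f / Sigma_a
k_inf = 2.54 * 0.137 / 0.688
k_inf = 0.50578

0.50578


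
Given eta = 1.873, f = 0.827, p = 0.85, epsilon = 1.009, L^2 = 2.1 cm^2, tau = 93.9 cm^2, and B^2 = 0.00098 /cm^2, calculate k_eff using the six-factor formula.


k_inf = eta*f*p*eps = 1.873*0.827*0.85*1.009 = 1.328475
P_TNL = 1/(1 + L^2*B^2) = 1/(1 + 2.1*0.00098) = 0.9979462
P_FNL = exp(-B^2*tau) = exp(-0.00098*93.9) = 0.9120851
k_eff = k_inf * P_TNL * P_FNL = 1.328475 * 0.9979462 * 0.9120851
k_eff = 1.2092

1.2092


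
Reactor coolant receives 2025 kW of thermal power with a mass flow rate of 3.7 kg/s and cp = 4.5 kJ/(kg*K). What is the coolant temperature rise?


dT = Q / (m_dot * cp)
dT = 2025 / (3.7 * 4.5)
dT = 121.62 C

121.62


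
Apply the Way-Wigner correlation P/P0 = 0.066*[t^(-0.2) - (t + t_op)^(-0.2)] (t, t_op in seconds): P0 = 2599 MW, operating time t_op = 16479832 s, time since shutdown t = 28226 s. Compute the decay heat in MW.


P/P0 = 0.066 * [t^(-0.2) - (t + t_op)^(-0.2)]
P/P0 = 0.066 * [28226^(-0.2) - (28226 + 16479832)^(-0.2)]
P/P0 = 0.066 * [0.1287864 - 0.03601312] = 0.006123036
P = 2599 * 0.006123036 = 15.914 MW

15.914


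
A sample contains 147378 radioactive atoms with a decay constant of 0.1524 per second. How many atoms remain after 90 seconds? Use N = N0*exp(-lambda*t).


N = N0 * exp(-lambda * t)
N = 147378 * exp(-0.1524 * 90)
N = 0.16280

0.16280


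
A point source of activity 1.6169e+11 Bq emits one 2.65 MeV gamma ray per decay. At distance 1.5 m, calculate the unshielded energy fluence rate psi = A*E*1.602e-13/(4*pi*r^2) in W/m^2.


psi = A * E * 1.602e-13 / (4*pi*r^2)
psi = 1.6169e+11 * 2.65 * 1.602e-13 / (4*pi*1.5^2)
psi = 0.0024277 W/m^2

0.0024277


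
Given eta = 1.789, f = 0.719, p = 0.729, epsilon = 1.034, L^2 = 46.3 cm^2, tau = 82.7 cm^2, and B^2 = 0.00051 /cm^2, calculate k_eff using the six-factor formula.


k_inf = eta*f*p*eps = 1.789*0.719*0.729*1.034 = 0.9695881
P_TNL = 1/(1 + L^2*B^2) = 1/(1 + 46.3*0.00051) = 0.9769317
P_FNL = exp(-B^2*tau) = exp(-0.00051*82.7) = 0.9587001
k_eff = k_inf * P_TNL * P_FNL = 0.9695881 * 0.9769317 * 0.9587001
k_eff = 0.90810

0.90810


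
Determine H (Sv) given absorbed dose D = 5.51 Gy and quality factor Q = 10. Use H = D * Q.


H = D * Q
H = 5.51 * 10
H = 55.100 Sv

55.100


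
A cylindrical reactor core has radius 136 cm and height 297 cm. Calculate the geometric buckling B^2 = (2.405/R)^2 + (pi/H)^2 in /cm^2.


B^2 = (2.405/R)^2 + (pi/H)^2
B^2 = (2.405/136)^2 + (pi/297)^2
B^2 = 4.2461e-04 /cm^2

4.2461e-04


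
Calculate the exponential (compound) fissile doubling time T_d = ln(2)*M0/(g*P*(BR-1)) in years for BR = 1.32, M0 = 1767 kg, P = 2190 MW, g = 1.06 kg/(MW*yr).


Breeding gain G = BR - 1 = 1.32 - 1 = 0.32
Fissile production rate = g * P * G = 1.06 * 2190 * 0.32 = 742.848 kg/yr
T_d = ln(2) * M0 / (g * P * G)
T_d = ln(2) * 1767 / 742.848 = 1.6488 yr

1.6488


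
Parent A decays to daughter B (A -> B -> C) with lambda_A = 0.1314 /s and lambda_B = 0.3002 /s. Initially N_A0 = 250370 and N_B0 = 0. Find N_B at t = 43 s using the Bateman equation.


N_B(t) = lambda_A * N_A0 / (lambda_B - lambda_A) * [exp(-lambda_A*t) - exp(-lambda_B*t)]
exp(-0.1314*43) = 0.003516813; exp(-0.3002*43) = 2.476659e-06
N_B = 0.1314 * 250370 / (0.3002 - 0.1314) * (0.003516813 - 2.476659e-06)
N_B = 684.93

684.93


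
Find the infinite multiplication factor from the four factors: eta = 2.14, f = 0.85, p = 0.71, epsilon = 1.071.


k_inf = eta * f * p * epsilon
k_inf = 2.14 * 0.85 * 0.71 * 1.071
k_inf = 1.3832

1.3832


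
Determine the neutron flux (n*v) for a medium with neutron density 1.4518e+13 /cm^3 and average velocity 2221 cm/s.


phi = n * v
phi = 1.4518e+13 * 2221
phi = 3.2244e+16 /cm^2/s

3.2244e+16


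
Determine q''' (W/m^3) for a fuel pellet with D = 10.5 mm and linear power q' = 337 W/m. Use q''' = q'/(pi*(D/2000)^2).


r = D / 2 / 1000 = 10.5 / 2 / 1000 = 0.00525 m
q''' = q' / (pi * r^2)
q''' = 337 / (pi * 0.00525^2)
q''' = 3.8919e+06 W/m^3

3.8919e+06


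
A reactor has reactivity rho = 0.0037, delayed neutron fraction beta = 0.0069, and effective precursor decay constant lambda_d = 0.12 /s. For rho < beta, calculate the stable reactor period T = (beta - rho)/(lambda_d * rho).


T = (beta - rho) / (lambda_d * rho)
T = (0.0069 - 0.0037) / (0.12 * 0.0037)
T = 7.2072 s

7.2072


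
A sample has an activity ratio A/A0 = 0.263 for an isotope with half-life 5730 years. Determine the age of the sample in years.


lambda = ln(2) / t_half = ln(2) / 5730 = 1.209681e-04 /yr
t = -ln(A/A0) / lambda
t = -ln(0.263) / 1.209681e-04
t = 11041 yr

11041


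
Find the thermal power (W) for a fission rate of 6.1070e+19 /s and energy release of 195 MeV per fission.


P = fission_rate * E_MeV * 1.602e-13
P = 6.1070e+19 * 195 * 1.602e-13
P = 1.9078e+09 W

1.9078e+09


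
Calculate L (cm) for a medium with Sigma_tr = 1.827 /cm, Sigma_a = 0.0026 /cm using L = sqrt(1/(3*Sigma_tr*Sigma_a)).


D = 1 / (3 * Sigma_tr) = 1 / (3 * 1.827) = 0.1824485 cm
L = sqrt(D / Sigma_a)
L = sqrt(0.1824485 / 0.0026)
L = 8.3769 cm

8.3769


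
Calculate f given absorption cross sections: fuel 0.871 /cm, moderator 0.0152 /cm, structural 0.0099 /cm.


f = Sigma_a_fuel / (Sigma_a_fuel + Sigma_a_mod + Sigma_a_other)
f = 0.871 / (0.871 + 0.0152 + 0.0099)
f = 0.97199

0.97199


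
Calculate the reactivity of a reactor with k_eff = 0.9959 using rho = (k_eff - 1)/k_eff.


rho = (k_eff - 1) / k_eff
rho = (0.9959 - 1) / 0.9959
rho = -0.0041169

-0.0041169


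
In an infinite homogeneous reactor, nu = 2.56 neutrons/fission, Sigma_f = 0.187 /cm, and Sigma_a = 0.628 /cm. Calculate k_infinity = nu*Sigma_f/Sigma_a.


k_inf = nu * Sigma_f / Sigma_a
k_inf = 2.56 * 0.187 / 0.628
k_inf = 0.76229

0.76229


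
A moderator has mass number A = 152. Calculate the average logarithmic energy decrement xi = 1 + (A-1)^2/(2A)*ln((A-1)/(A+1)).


xi = 1 + (A-1)^2/(2A) * ln((A-1)/(A+1))
xi = 1 + (152-1)^2/(2*152) * ln((152-1)/(152 +1))
xi = 0.013100

0.013100


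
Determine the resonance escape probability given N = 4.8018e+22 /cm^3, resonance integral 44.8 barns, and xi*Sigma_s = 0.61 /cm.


p = exp(-N * I * 1e-24 / (xi*Sigma_s))
p = exp(-4.8018e+22 * 44.8 * 1e-24 / 0.61)
p = 0.029406

0.029406


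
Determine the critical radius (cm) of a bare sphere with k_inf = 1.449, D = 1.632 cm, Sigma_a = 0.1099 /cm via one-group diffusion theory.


L^2 = D / Sigma_a = 1.632 / 0.1099 = 14.84986 cm^2
B_m^2 = (k_inf - 1) / L^2 = (1.449 - 1) / 14.84986 = 0.03023598 /cm^2
For a bare sphere: B_g = pi/R, so R_c = pi / sqrt(B_m^2)
R_c = pi / sqrt(0.03023598) = 18.067 cm

18.067


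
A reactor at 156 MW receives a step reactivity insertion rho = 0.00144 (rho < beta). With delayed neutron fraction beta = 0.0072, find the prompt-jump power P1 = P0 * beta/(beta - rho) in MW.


P1/P0 = beta / (beta - rho)
P1/P0 = 0.0072 / (0.0072 - 0.00144) = 1.250000
P1 = 156 * 1.250000 = 195.00 MW

195.00


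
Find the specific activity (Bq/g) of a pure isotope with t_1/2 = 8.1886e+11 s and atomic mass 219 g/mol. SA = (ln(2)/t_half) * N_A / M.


lambda = ln(2) / t_half = ln(2) / 8.1886e+11 = 8.464783e-13 /s
SA = lambda * N_A / M
SA = 8.464783e-13 * 6.022e23 / 219
SA = 2.3276e+09 Bq/g

2.3276e+09


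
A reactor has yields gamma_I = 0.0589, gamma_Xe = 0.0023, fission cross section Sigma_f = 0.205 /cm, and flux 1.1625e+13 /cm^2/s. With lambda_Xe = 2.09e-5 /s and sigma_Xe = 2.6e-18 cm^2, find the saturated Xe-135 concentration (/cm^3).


Xe_eq = (gamma_I + gamma_Xe) * Sigma_f * phi / (lambda_Xe + sigma_Xe * phi)
Numerator = (0.0589 + 0.0023) * 0.205 * 1.1625e+13 = 1.458472e+11
Denominator = 2.09e-5 + 2.6e-18 * 1.1625e+13 = 5.112500e-05
Xe_eq = 1.458472e+11 / 5.112500e-05 = 2.8528e+15 /cm^3

2.8528e+15


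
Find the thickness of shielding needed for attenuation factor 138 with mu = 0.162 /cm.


x = ln(factor) / mu
x = ln(138) / 0.162
x = 30.415 cm

30.415


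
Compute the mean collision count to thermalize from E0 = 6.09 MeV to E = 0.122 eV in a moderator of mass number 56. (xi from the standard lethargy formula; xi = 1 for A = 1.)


xi = 1 + (A-1)^2/(2A)*ln((A-1)/(A+1)) = 0.03529286 (for A = 56)
n = ln(E0/E) / xi
n = ln(6.09e6 / 0.122) / 0.03529286
n = ln(4.991803e+07) / 0.03529286 = 502.25

502.25


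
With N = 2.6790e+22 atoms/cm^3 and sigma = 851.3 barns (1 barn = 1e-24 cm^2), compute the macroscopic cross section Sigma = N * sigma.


Sigma = N * sigma_barns * 1e-24
Sigma = 2.6790e+22 * 851.3 * 1e-24
Sigma = 22.806 /cm

22.806


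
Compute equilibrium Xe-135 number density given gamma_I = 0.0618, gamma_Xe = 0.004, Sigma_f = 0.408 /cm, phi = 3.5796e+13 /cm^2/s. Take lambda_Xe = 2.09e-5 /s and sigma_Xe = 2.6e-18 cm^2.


Xe_eq = (gamma_I + gamma_Xe) * Sigma_f * phi / (lambda_Xe + sigma_Xe * phi)
Numerator = (0.0618 + 0.004) * 0.408 * 3.5796e+13 = 9.609937e+11
Denominator = 2.09e-5 + 2.6e-18 * 3.5796e+13 = 1.139696e-04
Xe_eq = 9.609937e+11 / 1.139696e-04 = 8.4320e+15 /cm^3

8.4320e+15


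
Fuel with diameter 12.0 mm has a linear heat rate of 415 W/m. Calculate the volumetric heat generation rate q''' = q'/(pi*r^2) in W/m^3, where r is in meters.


r = D / 2 / 1000 = 12.0 / 2 / 1000 = 0.006 m
q''' = q' / (pi * r^2)
q''' = 415 / (pi * 0.006^2)
q''' = 3.6694e+06 W/m^3

3.6694e+06


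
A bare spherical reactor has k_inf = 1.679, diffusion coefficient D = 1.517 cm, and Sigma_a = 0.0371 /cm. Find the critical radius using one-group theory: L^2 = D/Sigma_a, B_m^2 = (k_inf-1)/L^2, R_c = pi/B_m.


L^2 = D / Sigma_a = 1.517 / 0.0371 = 40.88949 cm^2
B_m^2 = (k_inf - 1) / L^2 = (1.679 - 1) / 40.88949 = 0.01660573 /cm^2
For a bare sphere: B_g = pi/R, so R_c = pi / sqrt(B_m^2)
R_c = pi / sqrt(0.01660573) = 24.379 cm

24.379


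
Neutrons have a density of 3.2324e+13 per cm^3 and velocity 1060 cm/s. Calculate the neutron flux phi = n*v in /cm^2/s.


phi = n * v
phi = 3.2324e+13 * 1060
phi = 3.4263e+16 /cm^2/s

3.4263e+16


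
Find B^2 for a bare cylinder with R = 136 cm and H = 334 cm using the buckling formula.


B^2 = (2.405/R)^2 + (pi/H)^2
B^2 = (2.405/136)^2 + (pi/334)^2
B^2 = 4.0119e-04 /cm^2

4.0119e-04


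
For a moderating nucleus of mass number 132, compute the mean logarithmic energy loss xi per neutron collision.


xi = 1 + (A-1)^2/(2A) * ln((A-1)/(A+1))
xi = 1 + (132-1)^2/(2*132) * ln((132-1)/(132 +1))
xi = 0.015075

0.015075


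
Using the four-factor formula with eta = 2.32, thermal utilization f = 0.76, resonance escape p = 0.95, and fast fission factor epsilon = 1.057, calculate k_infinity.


k_inf = eta * f * p * epsilon
k_inf = 2.32 * 0.76 * 0.95 * 1.057
k_inf = 1.7705

1.7705


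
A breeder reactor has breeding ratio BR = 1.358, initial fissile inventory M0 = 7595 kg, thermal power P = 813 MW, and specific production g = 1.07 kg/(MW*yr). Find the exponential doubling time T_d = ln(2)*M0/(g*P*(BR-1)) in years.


Breeding gain G = BR - 1 = 1.358 - 1 = 0.358
Fissile production rate = g * P * G = 1.07 * 813 * 0.358 = 311.42778 kg/yr
T_d = ln(2) * M0 / (g * P * G)
T_d = ln(2) * 7595 / 311.42778 = 16.904 yr

16.904


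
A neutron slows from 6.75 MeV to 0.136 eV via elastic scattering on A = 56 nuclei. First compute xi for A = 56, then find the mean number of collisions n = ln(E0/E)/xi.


xi = 1 + (A-1)^2/(2A)*ln((A-1)/(A+1)) = 0.03529286 (for A = 56)
n = ln(E0/E) / xi
n = ln(6.75e6 / 0.136) / 0.03529286
n = ln(4.963235e+07) / 0.03529286 = 502.09

502.09


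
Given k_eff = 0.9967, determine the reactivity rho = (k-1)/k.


rho = (k_eff - 1) / k_eff
rho = (0.9967 - 1) / 0.9967
rho = -0.0033109

-0.0033109


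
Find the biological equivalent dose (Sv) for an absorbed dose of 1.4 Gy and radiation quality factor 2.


H = D * Q
H = 1.4 * 2
H = 2.8000 Sv

2.8000


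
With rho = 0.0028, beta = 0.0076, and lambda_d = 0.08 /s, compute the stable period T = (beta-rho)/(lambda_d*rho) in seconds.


T = (beta - rho) / (lambda_d * rho)
T = (0.0076 - 0.0028) / (0.08 * 0.0028)
T = 21.429 s

21.429


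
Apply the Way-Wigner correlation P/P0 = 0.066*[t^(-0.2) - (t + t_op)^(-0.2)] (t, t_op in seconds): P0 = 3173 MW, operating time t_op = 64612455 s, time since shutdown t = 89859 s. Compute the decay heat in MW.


P/P0 = 0.066 * [t^(-0.2) - (t + t_op)^(-0.2)]
P/P0 = 0.066 * [89859^(-0.2) - (89859 + 64612455)^(-0.2)]
P/P0 = 0.066 * [0.1021616 - 0.02740413] = 0.004933993
P = 3173 * 0.004933993 = 15.656 MW

15.656


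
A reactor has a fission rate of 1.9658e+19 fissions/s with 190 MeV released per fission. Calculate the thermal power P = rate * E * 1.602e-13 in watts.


P = fission_rate * E_MeV * 1.602e-13
P = 1.9658e+19 * 190 * 1.602e-13
P = 5.9835e+08 W

5.9835e+08


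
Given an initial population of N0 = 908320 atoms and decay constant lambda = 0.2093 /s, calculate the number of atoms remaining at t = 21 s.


N = N0 * exp(-lambda * t)
N = 908320 * exp(-0.2093 * 21)
N = 11204

11204


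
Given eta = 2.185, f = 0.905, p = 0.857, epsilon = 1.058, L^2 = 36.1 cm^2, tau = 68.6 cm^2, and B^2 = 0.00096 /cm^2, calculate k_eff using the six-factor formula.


k_inf = eta*f*p*eps = 2.185*0.905*0.857*1.058 = 1.792943
P_TNL = 1/(1 + L^2*B^2) = 1/(1 + 36.1*0.00096) = 0.9665048
P_FNL = exp(-B^2*tau) = exp(-0.00096*68.6) = 0.9362657
k_eff = k_inf * P_TNL * P_FNL = 1.792943 * 0.9665048 * 0.9362657
k_eff = 1.6224

1.6224


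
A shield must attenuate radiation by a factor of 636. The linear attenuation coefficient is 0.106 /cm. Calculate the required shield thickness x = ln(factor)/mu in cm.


x = ln(factor) / mu
x = ln(636) / 0.106
x = 60.898 cm

60.898


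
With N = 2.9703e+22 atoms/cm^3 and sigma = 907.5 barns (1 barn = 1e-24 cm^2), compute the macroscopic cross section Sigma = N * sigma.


Sigma = N * sigma_barns * 1e-24
Sigma = 2.9703e+22 * 907.5 * 1e-24
Sigma = 26.955 /cm

26.955


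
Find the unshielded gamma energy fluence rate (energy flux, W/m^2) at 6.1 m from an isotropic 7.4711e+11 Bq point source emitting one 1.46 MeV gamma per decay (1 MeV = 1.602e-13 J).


psi = A * E * 1.602e-13 / (4*pi*r^2)
psi = 7.4711e+11 * 1.46 * 1.602e-13 / (4*pi*6.1^2)
psi = 3.7371e-04 W/m^2

3.7371e-04


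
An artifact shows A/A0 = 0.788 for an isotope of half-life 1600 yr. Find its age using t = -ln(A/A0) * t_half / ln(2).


lambda = ln(2) / t_half = ln(2) / 1600 = 4.332170e-04 /yr
t = -ln(A/A0) / lambda
t = -ln(0.788) / 4.332170e-04
t = 549.97 yr

549.97


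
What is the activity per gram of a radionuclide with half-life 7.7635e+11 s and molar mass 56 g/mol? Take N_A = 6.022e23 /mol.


lambda = ln(2) / t_half = ln(2) / 7.7635e+11 = 8.928282e-13 /s
SA = lambda * N_A / M
SA = 8.928282e-13 * 6.022e23 / 56
SA = 9.6011e+09 Bq/g

9.6011e+09


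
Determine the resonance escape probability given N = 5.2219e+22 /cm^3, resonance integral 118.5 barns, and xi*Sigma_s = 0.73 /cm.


p = exp(-N * I * 1e-24 / (xi*Sigma_s))
p = exp(-5.2219e+22 * 118.5 * 1e-24 / 0.73)
p = 2.0828e-04

2.0828e-04


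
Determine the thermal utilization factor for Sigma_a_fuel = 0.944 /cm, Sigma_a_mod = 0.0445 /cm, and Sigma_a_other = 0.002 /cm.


f = Sigma_a_fuel / (Sigma_a_fuel + Sigma_a_mod + Sigma_a_other)
f = 0.944 / (0.944 + 0.0445 + 0.002)
f = 0.95305

0.95305


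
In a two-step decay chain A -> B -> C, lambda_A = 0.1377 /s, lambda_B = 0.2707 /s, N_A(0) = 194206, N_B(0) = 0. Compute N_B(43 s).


N_B(t) = lambda_A * N_A0 / (lambda_B - lambda_A) * [exp(-lambda_A*t) - exp(-lambda_B*t)]
exp(-0.1377*43) = 0.002682248; exp(-0.2707*43) = 8.805800e-06
N_B = 0.1377 * 194206 / (0.2707 - 0.1377) * (0.002682248 - 8.805800e-06)
N_B = 537.55

537.55


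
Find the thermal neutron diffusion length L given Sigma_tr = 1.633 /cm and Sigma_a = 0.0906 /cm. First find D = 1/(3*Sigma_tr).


D = 1 / (3 * Sigma_tr) = 1 / (3 * 1.633) = 0.2041233 cm
L = sqrt(D / Sigma_a)
L = sqrt(0.2041233 / 0.0906)
L = 1.5010 cm

1.5010


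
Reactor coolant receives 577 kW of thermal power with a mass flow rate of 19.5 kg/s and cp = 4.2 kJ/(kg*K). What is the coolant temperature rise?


dT = Q / (m_dot * cp)
dT = 577 / (19.5 * 4.2)
dT = 7.0452 C

7.0452


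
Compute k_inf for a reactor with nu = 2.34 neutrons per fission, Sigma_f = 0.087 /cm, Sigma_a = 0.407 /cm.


k_inf = nu * Sigma_f / Sigma_a
k_inf = 2.34 * 0.087 / 0.407
k_inf = 0.50020

0.50020


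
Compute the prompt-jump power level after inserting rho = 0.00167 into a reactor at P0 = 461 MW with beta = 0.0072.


P1/P0 = beta / (beta - rho)
P1/P0 = 0.0072 / (0.0072 - 0.00167) = 1.301989
P1 = 461 * 1.301989 = 600.22 MW

600.22


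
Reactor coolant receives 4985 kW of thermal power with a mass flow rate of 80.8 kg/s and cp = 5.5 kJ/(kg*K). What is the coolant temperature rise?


dT = Q / (m_dot * cp)
dT = 4985 / (80.8 * 5.5)
dT = 11.217 C

11.217


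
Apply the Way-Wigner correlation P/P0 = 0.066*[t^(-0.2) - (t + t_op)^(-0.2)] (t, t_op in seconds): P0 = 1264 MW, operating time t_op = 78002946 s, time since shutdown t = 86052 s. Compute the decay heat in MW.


P/P0 = 0.066 * [t^(-0.2) - (t + t_op)^(-0.2)]
P/P0 = 0.066 * [86052^(-0.2) - (86052 + 78002946)^(-0.2)]
P/P0 = 0.066 * [0.1030500 - 0.02639259] = 0.005059389
P = 1264 * 0.005059389 = 6.3951 MW

6.3951


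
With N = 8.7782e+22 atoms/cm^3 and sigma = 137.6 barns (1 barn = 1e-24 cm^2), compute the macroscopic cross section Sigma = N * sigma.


Sigma = N * sigma_barns * 1e-24
Sigma = 8.7782e+22 * 137.6 * 1e-24
Sigma = 12.079 /cm

12.079


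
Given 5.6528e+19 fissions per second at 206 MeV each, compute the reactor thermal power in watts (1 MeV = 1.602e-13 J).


P = fission_rate * E_MeV * 1.602e-13
P = 5.6528e+19 * 206 * 1.602e-13
P = 1.8655e+09 W

1.8655e+09


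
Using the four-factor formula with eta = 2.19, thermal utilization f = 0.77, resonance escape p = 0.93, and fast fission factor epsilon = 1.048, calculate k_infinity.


k_inf = eta * f * p * epsilon
k_inf = 2.19 * 0.77 * 0.93 * 1.048
k_inf = 1.6435

1.6435


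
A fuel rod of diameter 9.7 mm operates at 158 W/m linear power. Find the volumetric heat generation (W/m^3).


r = D / 2 / 1000 = 9.7 / 2 / 1000 = 0.00485 m
q''' = q' / (pi * r^2)
q''' = 158 / (pi * 0.00485^2)
q''' = 2.1381e+06 W/m^3

2.1381e+06


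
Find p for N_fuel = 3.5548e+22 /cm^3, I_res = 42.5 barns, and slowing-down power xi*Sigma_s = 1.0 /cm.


p = exp(-N * I * 1e-24 / (xi*Sigma_s))
p = exp(-3.5548e+22 * 42.5 * 1e-24 / 1.0)
p = 0.22074

0.22074


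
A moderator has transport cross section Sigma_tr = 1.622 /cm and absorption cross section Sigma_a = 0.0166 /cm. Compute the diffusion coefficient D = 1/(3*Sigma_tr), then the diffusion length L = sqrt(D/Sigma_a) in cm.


D = 1 / (3 * Sigma_tr) = 1 / (3 * 1.622) = 0.2055076 cm
L = sqrt(D / Sigma_a)
L = sqrt(0.2055076 / 0.0166)
L = 3.5185 cm

3.5185


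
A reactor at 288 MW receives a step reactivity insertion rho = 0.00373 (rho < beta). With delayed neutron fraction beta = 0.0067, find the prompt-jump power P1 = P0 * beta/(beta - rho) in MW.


P1/P0 = beta / (beta - rho)
P1/P0 = 0.0067 / (0.0067 - 0.00373) = 2.255892
P1 = 288 * 2.255892 = 649.70 MW

649.70


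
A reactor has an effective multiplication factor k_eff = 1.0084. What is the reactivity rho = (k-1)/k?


rho = (k_eff - 1) / k_eff
rho = (1.0084 - 1) / 1.0084
rho = 0.0083300

0.0083300


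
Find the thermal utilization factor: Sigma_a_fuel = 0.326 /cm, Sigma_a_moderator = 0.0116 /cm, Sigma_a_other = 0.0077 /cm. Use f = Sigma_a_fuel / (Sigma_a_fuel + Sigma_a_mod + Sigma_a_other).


f = Sigma_a_fuel / (Sigma_a_fuel + Sigma_a_mod + Sigma_a_other)
f = 0.326 / (0.326 + 0.0116 + 0.0077)
f = 0.94411

0.94411


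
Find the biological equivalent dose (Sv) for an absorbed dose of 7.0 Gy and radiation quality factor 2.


H = D * Q
H = 7.0 * 2
H = 14.000 Sv

14.000


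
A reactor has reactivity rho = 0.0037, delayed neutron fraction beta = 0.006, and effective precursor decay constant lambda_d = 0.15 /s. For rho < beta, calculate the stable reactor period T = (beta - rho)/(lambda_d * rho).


T = (beta - rho) / (lambda_d * rho)
T = (0.006 - 0.0037) / (0.15 * 0.0037)
T = 4.1441 s

4.1441


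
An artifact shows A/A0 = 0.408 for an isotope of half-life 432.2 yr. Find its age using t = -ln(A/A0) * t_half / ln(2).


lambda = ln(2) / t_half = ln(2) / 432.2 = 0.001603765 /yr
t = -ln(A/A0) / lambda
t = -ln(0.408) / 0.001603765
t = 558.99 yr

558.99


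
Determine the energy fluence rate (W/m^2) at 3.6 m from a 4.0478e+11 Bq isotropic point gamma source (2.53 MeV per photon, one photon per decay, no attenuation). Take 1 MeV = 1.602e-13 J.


psi = A * E * 1.602e-13 / (4*pi*r^2)
psi = 4.0478e+11 * 2.53 * 1.602e-13 / (4*pi*3.6^2)
psi = 0.0010074 W/m^2

0.0010074


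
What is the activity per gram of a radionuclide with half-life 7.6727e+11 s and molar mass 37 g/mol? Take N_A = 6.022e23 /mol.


lambda = ln(2) / t_half = ln(2) / 7.6727e+11 = 9.033941e-13 /s
SA = lambda * N_A / M
SA = 9.033941e-13 * 6.022e23 / 37
SA = 1.4703e+10 Bq/g

1.4703e+10


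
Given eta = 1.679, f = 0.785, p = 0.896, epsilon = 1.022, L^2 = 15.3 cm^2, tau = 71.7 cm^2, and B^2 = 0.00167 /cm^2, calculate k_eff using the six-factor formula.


k_inf = eta*f*p*eps = 1.679*0.785*0.896*1.022 = 1.206922
P_TNL = 1/(1 + L^2*B^2) = 1/(1 + 15.3*0.00167) = 0.9750856
P_FNL = exp(-B^2*tau) = exp(-0.00167*71.7) = 0.8871520
k_eff = k_inf * P_TNL * P_FNL = 1.206922 * 0.9750856 * 0.8871520
k_eff = 1.0440

1.0440


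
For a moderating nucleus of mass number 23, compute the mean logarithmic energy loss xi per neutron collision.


xi = 1 + (A-1)^2/(2A) * ln((A-1)/(A+1))
xi = 1 + (23-1)^2/(2*23) * ln((23-1)/(23 +1))
xi = 0.084489

0.084489


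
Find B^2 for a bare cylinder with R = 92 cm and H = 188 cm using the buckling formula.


B^2 = (2.405/R)^2 + (pi/H)^2
B^2 = (2.405/92)^2 + (pi/188)^2
B^2 = 9.6261e-04 /cm^2

9.6261e-04


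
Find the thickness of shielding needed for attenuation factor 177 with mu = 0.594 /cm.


x = ln(factor) / mu
x = ln(177) / 0.594
x = 8.7141 cm

8.7141


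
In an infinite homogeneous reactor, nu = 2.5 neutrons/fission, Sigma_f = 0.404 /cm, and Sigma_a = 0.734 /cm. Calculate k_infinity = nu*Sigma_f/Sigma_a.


k_inf = nu * Sigma_f / Sigma_a
k_inf = 2.5 * 0.404 / 0.734
k_inf = 1.3760

1.3760


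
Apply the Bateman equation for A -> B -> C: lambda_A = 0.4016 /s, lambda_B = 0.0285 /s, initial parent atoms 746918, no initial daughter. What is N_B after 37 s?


N_B(t) = lambda_A * N_A0 / (lambda_B - lambda_A) * [exp(-lambda_A*t) - exp(-lambda_B*t)]
exp(-0.4016*37) = 3.521530e-07; exp(-0.0285*37) = 0.3483666
N_B = 0.4016 * 746918 / (0.0285 - 0.4016) * (3.521530e-07 - 0.3483666)
N_B = 280077

280077


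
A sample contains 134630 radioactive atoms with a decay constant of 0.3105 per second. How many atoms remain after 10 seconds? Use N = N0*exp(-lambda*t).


N = N0 * exp(-lambda * t)
N = 134630 * exp(-0.3105 * 10)
N = 6034.7

6034.7


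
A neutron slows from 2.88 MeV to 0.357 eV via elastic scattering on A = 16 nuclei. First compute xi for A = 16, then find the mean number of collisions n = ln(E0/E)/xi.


xi = 1 + (A-1)^2/(2A)*ln((A-1)/(A+1)) = 0.1199467 (for A = 16)
n = ln(E0/E) / xi
n = ln(2.88e6 / 0.357) / 0.1199467
n = ln(8.067227e+06) / 0.1199467 = 132.59

132.59


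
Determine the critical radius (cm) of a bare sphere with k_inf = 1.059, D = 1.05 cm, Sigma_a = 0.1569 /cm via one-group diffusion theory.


L^2 = D / Sigma_a = 1.05 / 0.1569 = 6.692161 cm^2
B_m^2 = (k_inf - 1) / L^2 = (1.059 - 1) / 6.692161 = 0.008816285 /cm^2
For a bare sphere: B_g = pi/R, so R_c = pi / sqrt(B_m^2)
R_c = pi / sqrt(0.008816285) = 33.459 cm

33.459


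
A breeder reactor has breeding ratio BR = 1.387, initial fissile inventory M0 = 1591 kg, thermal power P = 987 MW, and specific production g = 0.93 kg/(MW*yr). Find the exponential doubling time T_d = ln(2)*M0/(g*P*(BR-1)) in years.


Breeding gain G = BR - 1 = 1.387 - 1 = 0.387
Fissile production rate = g * P * G = 0.93 * 987 * 0.387 = 355.23117 kg/yr
T_d = ln(2) * M0 / (g * P * G)
T_d = ln(2) * 1591 / 355.23117 = 3.1044 yr

3.1044


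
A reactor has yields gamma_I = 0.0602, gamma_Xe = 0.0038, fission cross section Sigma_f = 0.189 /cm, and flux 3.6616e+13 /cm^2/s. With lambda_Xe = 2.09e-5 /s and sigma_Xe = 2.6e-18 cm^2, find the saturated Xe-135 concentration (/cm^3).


Xe_eq = (gamma_I + gamma_Xe) * Sigma_f * phi / (lambda_Xe + sigma_Xe * phi)
Numerator = (0.0602 + 0.0038) * 0.189 * 3.6616e+13 = 4.429071e+11
Denominator = 2.09e-5 + 2.6e-18 * 3.6616e+13 = 1.161016e-04
Xe_eq = 4.429071e+11 / 1.161016e-04 = 3.8148e+15 /cm^3

3.8148e+15


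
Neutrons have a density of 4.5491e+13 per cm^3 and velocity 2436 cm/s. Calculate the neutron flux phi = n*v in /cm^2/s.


phi = n * v
phi = 4.5491e+13 * 2436
phi = 1.1082e+17 /cm^2/s

1.1082e+17


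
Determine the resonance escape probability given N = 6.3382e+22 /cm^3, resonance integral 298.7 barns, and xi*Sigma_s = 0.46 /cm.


p = exp(-N * I * 1e-24 / (xi*Sigma_s))
p = exp(-6.3382e+22 * 298.7 * 1e-24 / 0.46)
p = 1.3358e-18

1.3358e-18


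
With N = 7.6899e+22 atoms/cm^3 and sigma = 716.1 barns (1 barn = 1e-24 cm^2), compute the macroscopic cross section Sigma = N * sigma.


Sigma = N * sigma_barns * 1e-24
Sigma = 7.6899e+22 * 716.1 * 1e-24
Sigma = 55.067 /cm

55.067


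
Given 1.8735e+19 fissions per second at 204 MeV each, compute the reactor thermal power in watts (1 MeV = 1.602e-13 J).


P = fission_rate * E_MeV * 1.602e-13
P = 1.8735e+19 * 204 * 1.602e-13
P = 6.1227e+08 W

6.1227e+08


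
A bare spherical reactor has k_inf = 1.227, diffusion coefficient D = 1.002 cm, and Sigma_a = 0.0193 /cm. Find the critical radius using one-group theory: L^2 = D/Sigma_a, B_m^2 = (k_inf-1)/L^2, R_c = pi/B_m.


L^2 = D / Sigma_a = 1.002 / 0.0193 = 51.91710 cm^2
B_m^2 = (k_inf - 1) / L^2 = (1.227 - 1) / 51.91710 = 0.004372355 /cm^2
For a bare sphere: B_g = pi/R, so R_c = pi / sqrt(B_m^2)
R_c = pi / sqrt(0.004372355) = 47.511 cm

47.511


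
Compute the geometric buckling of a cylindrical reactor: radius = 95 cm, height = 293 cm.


B^2 = (2.405/R)^2 + (pi/H)^2
B^2 = (2.405/95)^2 + (pi/293)^2
B^2 = 7.5585e-04 /cm^2

7.5585e-04


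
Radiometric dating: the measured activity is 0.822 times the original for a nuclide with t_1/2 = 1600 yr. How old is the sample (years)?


lambda = ln(2) / t_half = ln(2) / 1600 = 4.332170e-04 /yr
t = -ln(A/A0) / lambda
t = -ln(0.822) / 4.332170e-04
t = 452.46 yr

452.46


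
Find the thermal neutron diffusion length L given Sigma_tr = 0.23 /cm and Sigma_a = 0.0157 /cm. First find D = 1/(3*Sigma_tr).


D = 1 / (3 * Sigma_tr) = 1 / (3 * 0.23) = 1.449275 cm
L = sqrt(D / Sigma_a)
L = sqrt(1.449275 / 0.0157)
L = 9.6078 cm

9.6078


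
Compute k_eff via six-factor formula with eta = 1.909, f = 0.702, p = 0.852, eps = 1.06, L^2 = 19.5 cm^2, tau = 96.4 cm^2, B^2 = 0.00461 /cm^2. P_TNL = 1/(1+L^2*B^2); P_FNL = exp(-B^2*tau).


k_inf = eta*f*p*eps = 1.909*0.702*0.852*1.06 = 1.210287
P_TNL = 1/(1 + L^2*B^2) = 1/(1 + 19.5*0.00461) = 0.9175196
P_FNL = exp(-B^2*tau) = exp(-0.00461*96.4) = 0.6412063
k_eff = k_inf * P_TNL * P_FNL = 1.210287 * 0.9175196 * 0.6412063
k_eff = 0.71204

0.71204


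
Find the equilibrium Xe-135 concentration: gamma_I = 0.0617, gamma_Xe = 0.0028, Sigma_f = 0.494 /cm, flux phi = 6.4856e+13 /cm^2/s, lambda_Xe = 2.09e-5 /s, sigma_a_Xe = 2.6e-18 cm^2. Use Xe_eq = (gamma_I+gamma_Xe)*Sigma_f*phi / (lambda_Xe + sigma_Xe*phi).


Xe_eq = (gamma_I + gamma_Xe) * Sigma_f * phi / (lambda_Xe + sigma_Xe * phi)
Numerator = (0.0617 + 0.0028) * 0.494 * 6.4856e+13 = 2.066507e+12
Denominator = 2.09e-5 + 2.6e-18 * 6.4856e+13 = 1.895256e-04
Xe_eq = 2.066507e+12 / 1.895256e-04 = 1.0904e+16 /cm^3

1.0904e+16


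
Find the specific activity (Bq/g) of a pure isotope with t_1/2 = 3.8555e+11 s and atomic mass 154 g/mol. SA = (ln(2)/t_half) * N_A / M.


lambda = ln(2) / t_half = ln(2) / 3.8555e+11 = 1.797814e-12 /s
SA = lambda * N_A / M
SA = 1.797814e-12 * 6.022e23 / 154
SA = 7.0302e+09 Bq/g

7.0302e+09


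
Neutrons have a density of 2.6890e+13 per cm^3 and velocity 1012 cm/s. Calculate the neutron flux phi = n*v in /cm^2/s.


phi = n * v
phi = 2.6890e+13 * 1012
phi = 2.7213e+16 /cm^2/s

2.7213e+16


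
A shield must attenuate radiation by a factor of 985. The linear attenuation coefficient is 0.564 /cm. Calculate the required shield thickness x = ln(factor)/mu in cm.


x = ln(factor) / mu
x = ln(985) / 0.564
x = 12.221 cm

12.221


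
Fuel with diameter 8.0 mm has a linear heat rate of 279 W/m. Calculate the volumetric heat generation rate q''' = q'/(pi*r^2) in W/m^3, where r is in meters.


r = D / 2 / 1000 = 8.0 / 2 / 1000 = 0.004 m
q''' = q' / (pi * r^2)
q''' = 279 / (pi * 0.004^2)
q''' = 5.5505e+06 W/m^3

5.5505e+06


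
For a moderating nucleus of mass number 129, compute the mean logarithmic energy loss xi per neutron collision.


xi = 1 + (A-1)^2/(2A) * ln((A-1)/(A+1))
xi = 1 + (129-1)^2/(2*129) * ln((129-1)/(129 +1))
xi = 0.015424

0.015424


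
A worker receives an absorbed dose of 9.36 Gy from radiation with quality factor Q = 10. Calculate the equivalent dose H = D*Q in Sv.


H = D * Q
H = 9.36 * 10
H = 93.600 Sv

93.600


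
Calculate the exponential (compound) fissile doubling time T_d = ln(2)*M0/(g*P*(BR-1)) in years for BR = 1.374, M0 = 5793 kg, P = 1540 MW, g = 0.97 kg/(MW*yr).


Breeding gain G = BR - 1 = 1.374 - 1 = 0.374
Fissile production rate = g * P * G = 0.97 * 1540 * 0.374 = 558.6812 kg/yr
T_d = ln(2) * M0 / (g * P * G)
T_d = ln(2) * 5793 / 558.6812 = 7.1873 yr

7.1873


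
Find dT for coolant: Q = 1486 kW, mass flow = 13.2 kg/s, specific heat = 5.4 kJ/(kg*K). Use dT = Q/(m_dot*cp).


dT = Q / (m_dot * cp)
dT = 1486 / (13.2 * 5.4)
dT = 20.847 C

20.847


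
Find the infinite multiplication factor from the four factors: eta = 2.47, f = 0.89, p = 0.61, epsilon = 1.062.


k_inf = eta * f * p * epsilon
k_inf = 2.47 * 0.89 * 0.61 * 1.062
k_inf = 1.4241

1.4241


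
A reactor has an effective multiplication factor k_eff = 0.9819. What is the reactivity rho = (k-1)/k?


rho = (k_eff - 1) / k_eff
rho = (0.9819 - 1) / 0.9819
rho = -0.018434

-0.018434


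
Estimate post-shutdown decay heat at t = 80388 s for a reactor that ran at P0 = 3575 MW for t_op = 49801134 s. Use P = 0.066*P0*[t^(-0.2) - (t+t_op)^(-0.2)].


P/P0 = 0.066 * [t^(-0.2) - (t + t_op)^(-0.2)]
P/P0 = 0.066 * [80388^(-0.2) - (80388 + 49801134)^(-0.2)]
P/P0 = 0.066 * [0.1044628 - 0.02886769] = 0.004989277
P = 3575 * 0.004989277 = 17.837 MW

17.837


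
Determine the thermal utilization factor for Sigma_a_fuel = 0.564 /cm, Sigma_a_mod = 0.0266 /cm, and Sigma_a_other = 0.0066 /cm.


f = Sigma_a_fuel / (Sigma_a_fuel + Sigma_a_mod + Sigma_a_other)
f = 0.564 / (0.564 + 0.0266 + 0.0066)
f = 0.94441

0.94441
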